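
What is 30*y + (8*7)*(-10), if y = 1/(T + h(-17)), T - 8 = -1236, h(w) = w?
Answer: -46482/83 ≈ -560.02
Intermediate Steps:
T = -1228 (T = 8 - 1236 = -1228)
y = -1/1245 (y = 1/(-1228 - 17) = 1/(-1245) = -1/1245 ≈ -0.00080321)
30*y + (8*7)*(-10) = 30*(-1/1245) + (8*7)*(-10) = -2/83 + 56*(-10) = -2/83 - 560 = -46482/83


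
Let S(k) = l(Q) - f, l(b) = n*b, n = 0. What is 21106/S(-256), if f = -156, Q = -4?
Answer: 10553/78 ≈ 135.29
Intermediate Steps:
l(b) = 0 (l(b) = 0*b = 0)
S(k) = 156 (S(k) = 0 - 1*(-156) = 0 + 156 = 156)
21106/S(-256) = 21106/156 = 21106*(1/156) = 10553/78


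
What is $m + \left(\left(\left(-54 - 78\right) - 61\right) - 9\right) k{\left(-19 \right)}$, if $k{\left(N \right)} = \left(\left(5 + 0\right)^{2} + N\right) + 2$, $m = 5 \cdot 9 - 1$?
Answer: $-1572$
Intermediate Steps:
$m = 44$ ($m = 45 - 1 = 44$)
$k{\left(N \right)} = 27 + N$ ($k{\left(N \right)} = \left(5^{2} + N\right) + 2 = \left(25 + N\right) + 2 = 27 + N$)
$m + \left(\left(\left(-54 - 78\right) - 61\right) - 9\right) k{\left(-19 \right)} = 44 + \left(\left(\left(-54 - 78\right) - 61\right) - 9\right) \left(27 - 19\right) = 44 + \left(\left(\left(-54 - 78\right) - 61\right) - 9\right) 8 = 44 + \left(\left(-132 - 61\right) - 9\right) 8 = 44 + \left(-193 - 9\right) 8 = 44 - 1616 = -1572$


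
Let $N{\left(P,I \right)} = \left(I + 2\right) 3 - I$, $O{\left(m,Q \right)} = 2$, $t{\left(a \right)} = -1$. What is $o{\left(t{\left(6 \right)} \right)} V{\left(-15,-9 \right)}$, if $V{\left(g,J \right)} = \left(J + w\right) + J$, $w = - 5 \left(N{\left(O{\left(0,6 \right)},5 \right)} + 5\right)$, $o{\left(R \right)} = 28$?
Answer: $-3444$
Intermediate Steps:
$N{\left(P,I \right)} = 6 + 2 I$ ($N{\left(P,I \right)} = \left(2 + I\right) 3 - I = \left(6 + 3 I\right) - I = 6 + 2 I$)
$w = -105$ ($w = - 5 \left(\left(6 + 2 \cdot 5\right) + 5\right) = - 5 \left(\left(6 + 10\right) + 5\right) = - 5 \left(16 + 5\right) = \left(-5\right) 21 = -105$)
$V{\left(g,J \right)} = -105 + 2 J$ ($V{\left(g,J \right)} = \left(J - 105\right) + J = \left(-105 + J\right) + J = -105 + 2 J$)
$o{\left(t{\left(6 \right)} \right)} V{\left(-15,-9 \right)} = 28 \left(-105 + 2 \left(-9\right)\right) = 28 \left(-105 - 18\right) = 28 \left(-123\right) = -3444$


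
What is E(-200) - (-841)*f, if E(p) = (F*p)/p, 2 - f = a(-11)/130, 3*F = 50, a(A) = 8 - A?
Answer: 614543/390 ≈ 1575.8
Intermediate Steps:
F = 50/3 (F = (1/3)*50 = 50/3 ≈ 16.667)
f = 241/130 (f = 2 - (8 - 1*(-11))/130 = 2 - (8 + 11)/130 = 2 - 19/130 = 241/130 ≈ 1.8538)
E(p) = 50/3 (E(p) = (50*p/3)/p = 50/3)
E(-200) - (-841)*f = 50/3 - (-841)*241/130 = 50/3 - 1*(-202681/130) = 50/3 + 202681/130 = 614543/390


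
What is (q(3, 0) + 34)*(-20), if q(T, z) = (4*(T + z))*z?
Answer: -680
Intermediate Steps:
q(T, z) = z*(4*T + 4*z) (q(T, z) = (4*T + 4*z)*z = z*(4*T + 4*z))
(q(3, 0) + 34)*(-20) = (4*0*(3 + 0) + 34)*(-20) = (4*0*3 + 34)*(-20) = (0 + 34)*(-20) = 34*(-20) = -680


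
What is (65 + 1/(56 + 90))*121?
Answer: 1148411/146 ≈ 7865.8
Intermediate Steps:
(65 + 1/(56 + 90))*121 = (65 + 1/146)*121 = (9491/146)*121 = 1148411/146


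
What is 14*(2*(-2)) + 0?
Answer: -56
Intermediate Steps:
14*(2*(-2)) + 0 = 14*(-4) + 0 = -56 + 0 = -56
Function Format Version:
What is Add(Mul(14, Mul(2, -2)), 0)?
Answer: -56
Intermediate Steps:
Add(Mul(14, Mul(2, -2)), 0) = Add(Mul(14, -4), 0) = Add(-56, 0) = -56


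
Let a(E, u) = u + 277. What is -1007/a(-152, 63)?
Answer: -1007/340 ≈ -2.9618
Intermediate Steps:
a(E, u) = 277 + u
-1007/a(-152, 63) = -1007/(277 + 63) = -1007/340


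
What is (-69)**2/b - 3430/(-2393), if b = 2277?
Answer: 92769/26323 ≈ 3.5243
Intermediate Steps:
(-69)**2/b - 3430/(-2393) = (-69)**2/2277 - 3430/(-2393) = 4761*(1/2277) - 3430*(-1/2393) = 23/11 + 3430/2393 = 92769/26323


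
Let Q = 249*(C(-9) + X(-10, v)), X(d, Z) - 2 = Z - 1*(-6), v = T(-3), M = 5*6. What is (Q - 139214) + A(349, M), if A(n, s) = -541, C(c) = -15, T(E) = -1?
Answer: -141747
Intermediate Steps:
M = 30
v = -1
X(d, Z) = 8 + Z (X(d, Z) = 2 + (Z - 1*(-6)) = 2 + (Z + 6) = 2 + (6 + Z) = 8 + Z)
Q = -1992 (Q = 249*(-15 + (8 - 1)) = 249*(-15 + 7) = 249*(-8) = -1992)
(Q - 139214) + A(349, M) = (-1992 - 139214) - 541 = -141206 - 541 = -141747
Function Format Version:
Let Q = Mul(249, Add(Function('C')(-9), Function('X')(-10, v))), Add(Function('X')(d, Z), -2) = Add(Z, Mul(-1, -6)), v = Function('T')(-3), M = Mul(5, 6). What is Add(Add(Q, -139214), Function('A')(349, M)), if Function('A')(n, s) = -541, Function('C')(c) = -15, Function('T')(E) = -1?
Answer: -141747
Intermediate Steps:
M = 30
v = -1
Function('X')(d, Z) = Add(8, Z) (Function('X')(d, Z) = Add(2, Add(Z, Mul(-1, -6))) = Add(2, Add(Z, 6)) = Add(2, Add(6, Z)) = Add(8, Z))
Q = -1992 (Q = Mul(249, Add(-15, Add(8, -1))) = Mul(249, Add(-15, 7)) = Mul(249, -8) = -1992)
Add(Add(Q, -139214), Function('A')(349, M)) = Add(Add(-1992, -139214), -541) = Add(-141206, -541) = -141747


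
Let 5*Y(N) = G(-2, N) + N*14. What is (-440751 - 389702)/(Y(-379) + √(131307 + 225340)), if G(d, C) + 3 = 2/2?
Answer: 22040222620/19258689 + 20761325*√356647/19258689 ≈ 1788.2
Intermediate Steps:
G(d, C) = -2 (G(d, C) = -3 + 2/2 = -3 + 2*(½) = -3 + 1 = -2)
Y(N) = -⅖ + 14*N/5 (Y(N) = (-2 + N*14)/5 = (-2 + 14*N)/5 = -⅖ + 14*N/5)
(-440751 - 389702)/(Y(-379) + √(131307 + 225340)) = (-440751 - 389702)/((-⅖ + (14/5)*(-379)) + √(131307 + 225340)) = -830453/((-⅖ - 5306/5) + √356647) = -830453/(-5308/5 + √356647)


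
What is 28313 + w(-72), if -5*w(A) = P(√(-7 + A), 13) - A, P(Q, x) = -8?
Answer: 141501/5 ≈ 28300.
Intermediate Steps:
w(A) = 8/5 + A/5 (w(A) = -(-8 - A)/5 = 8/5 + A/5)
28313 + w(-72) = 28313 + (8/5 + (⅕)*(-72)) = 28313 + (8/5 - 72/5) = 28313 - 64/5 = 141501/5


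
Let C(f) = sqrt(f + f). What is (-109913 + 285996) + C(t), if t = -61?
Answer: 176083 + I*sqrt(122) ≈ 1.7608e+5 + 11.045*I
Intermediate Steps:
C(f) = sqrt(2)*sqrt(f) (C(f) = sqrt(2*f) = sqrt(2)*sqrt(f))
(-109913 + 285996) + C(t) = (-109913 + 285996) + sqrt(2)*sqrt(-61) = 176083 + sqrt(2)*(I*sqrt(61)) = 176083 + I*sqrt(122)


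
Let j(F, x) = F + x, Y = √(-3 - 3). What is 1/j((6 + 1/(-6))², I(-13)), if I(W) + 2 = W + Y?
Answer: 24660/477001 - 1296*I*√6/477001 ≈ 0.051698 - 0.0066552*I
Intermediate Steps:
Y = I*√6 (Y = √(-6) = I*√6 ≈ 2.4495*I)
I(W) = -2 + W + I*√6 (I(W) = -2 + (W + I*√6) = -2 + W + I*√6)
1/j((6 + 1/(-6))², I(-13)) = 1/((6 + 1/(-6))² + (-2 - 13 + I*√6)) = 1/((6 - ⅙)² + (-15 + I*√6)) = 1/((35/6)² + (-15 + I*√6)) = 1/(1225/36 + (-15 + I*√6)) = 1/(685/36 + I*√6)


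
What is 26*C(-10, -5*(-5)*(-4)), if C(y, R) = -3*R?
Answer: 7800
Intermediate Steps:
26*C(-10, -5*(-5)*(-4)) = 26*(-3*(-5*(-5))*(-4)) = 26*(-75*(-4)) = 26*(-3*(-100)) = 26*300 = 7800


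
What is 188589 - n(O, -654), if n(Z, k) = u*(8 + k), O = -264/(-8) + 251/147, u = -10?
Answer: 182129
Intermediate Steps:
O = 5102/147 (O = -264*(-⅛) + 251*(1/147) = 33 + 251/147 = 5102/147 ≈ 34.707)
n(Z, k) = -80 - 10*k (n(Z, k) = -10*(8 + k) = -80 - 10*k)
188589 - n(O, -654) = 188589 - (-80 - 10*(-654)) = 188589 - (-80 + 6540) = 188589 - 1*6460 = 188589 - 6460 = 182129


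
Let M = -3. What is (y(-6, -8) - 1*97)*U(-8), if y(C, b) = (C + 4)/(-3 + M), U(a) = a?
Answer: 2320/3 ≈ 773.33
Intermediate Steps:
y(C, b) = -2/3 - C/6 (y(C, b) = (C + 4)/(-3 - 3) = (4 + C)/(-6) = (4 + C)*(-1/6) = -2/3 - C/6)
(y(-6, -8) - 1*97)*U(-8) = ((-2/3 - 1/6*(-6)) - 1*97)*(-8) = ((-2/3 + 1) - 97)*(-8) = (1/3 - 97)*(-8) = -290/3*(-8) = 2320/3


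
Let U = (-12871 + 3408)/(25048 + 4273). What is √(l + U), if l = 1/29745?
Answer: I*√27273935744760670/290717715 ≈ 0.56807*I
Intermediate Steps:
l = 1/29745 ≈ 3.3619e-5
U = -9463/29321 ≈ -0.32274
√(l + U) = √(1/29745 - 9463/29321) = √(-281447614/872153145) = I*√27273935744760670/290717715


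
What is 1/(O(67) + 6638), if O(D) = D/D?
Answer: 1/6639 ≈ 0.00015063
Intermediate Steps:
O(D) = 1
1/(O(67) + 6638) = 1/(1 + 6638) = 1/6639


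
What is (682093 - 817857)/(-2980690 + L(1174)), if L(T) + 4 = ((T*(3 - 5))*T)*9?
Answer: 67882/13894831 ≈ 0.0048854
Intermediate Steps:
L(T) = -4 - 18*T² (L(T) = -4 + ((T*(3 - 5))*T)*9 = -4 + ((T*(-2))*T)*9 = -4 + ((-2*T)*T)*9 = -4 - 2*T²*9 = -4 - 18*T²)
(682093 - 817857)/(-2980690 + L(1174)) = (682093 - 817857)/(-2980690 + (-4 - 18*1174²)) = -135764/(-2980690 + (-4 - 18*1378276)) = -135764/(-2980690 + (-4 - 24808968)) = -135764/(-2980690 - 24808972) = -135764/(-27789662) = -135764*(-1/27789662) = 67882/13894831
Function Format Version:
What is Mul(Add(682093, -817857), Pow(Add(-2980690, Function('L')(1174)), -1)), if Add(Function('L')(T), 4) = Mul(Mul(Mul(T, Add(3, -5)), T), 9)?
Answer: Rational(67882, 13894831) ≈ 0.0048854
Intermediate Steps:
Function('L')(T) = Add(-4, Mul(-18, Pow(T, 2))) (Function('L')(T) = Add(-4, Mul(Mul(Mul(T, Add(3, -5)), T), 9)) = Add(-4, Mul(Mul(Mul(T, -2), T), 9)) = Add(-4, Mul(Mul(Mul(-2, T), T), 9)) = Add(-4, Mul(Mul(-2, Pow(T, 2)), 9)) = Add(-4, Mul(-18, Pow(T, 2))))
Mul(Add(682093, -817857), Pow(Add(-2980690, Function('L')(1174)), -1)) = Mul(Add(682093, -817857), Pow(Add(-2980690, Add(-4, Mul(-18, Pow(1174, 2)))), -1)) = Mul(-135764, Pow(Add(-2980690, Add(-4, Mul(-18, 1378276))), -1)) = Mul(-135764, Pow(Add(-2980690, Add(-4, -24808968)), -1)) = Mul(-135764, Pow(Add(-2980690, -24808972), -1)) = Mul(-135764, Pow(-27789662, -1)) = Mul(-135764, Rational(-1, 27789662)) = Rational(67882, 13894831)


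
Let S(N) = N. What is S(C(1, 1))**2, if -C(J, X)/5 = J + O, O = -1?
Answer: 0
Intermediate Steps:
C(J, X) = 5 - 5*J (C(J, X) = -5*(J - 1) = -5*(-1 + J) = 5 - 5*J)
S(C(1, 1))**2 = (5 - 5*1)**2 = (5 - 5)**2 = 0**2 = 0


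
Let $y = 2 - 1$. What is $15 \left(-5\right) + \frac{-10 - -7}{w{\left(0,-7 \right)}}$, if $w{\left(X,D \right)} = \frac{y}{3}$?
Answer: $-84$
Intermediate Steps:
$y = 1$
$w{\left(X,D \right)} = \frac{1}{3}$ ($w{\left(X,D \right)} = 1 \cdot \frac{1}{3} = \frac{1}{3}$)
$15 \left(-5\right) + \frac{-10 - -7}{w{\left(0,-7 \right)}} = 15 \left(-5\right) + \left(-10 - -7\right) \frac{1}{\frac{1}{3}} = -75 + \left(-10 + 7\right) 3 = -75 - 9 = -84$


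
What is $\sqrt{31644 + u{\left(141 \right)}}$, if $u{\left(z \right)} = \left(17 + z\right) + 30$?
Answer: $2 \sqrt{7958} \approx 178.42$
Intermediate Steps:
$u{\left(z \right)} = 47 + z$
$\sqrt{31644 + u{\left(141 \right)}} = \sqrt{31644 + \left(47 + 141\right)} = \sqrt{31644 + 188} = \sqrt{31832} = 2 \sqrt{7958}$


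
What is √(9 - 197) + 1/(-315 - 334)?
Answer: -1/649 + 2*I*√47 ≈ -0.0015408 + 13.711*I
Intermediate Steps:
√(9 - 197) + 1/(-315 - 334) = √(-188) + 1/(-649) = 2*I*√47 - 1/649 = -1/649 + 2*I*√47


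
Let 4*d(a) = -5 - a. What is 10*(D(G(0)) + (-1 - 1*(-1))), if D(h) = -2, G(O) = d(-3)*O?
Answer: -20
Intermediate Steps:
d(a) = -5/4 - a/4 (d(a) = (-5 - a)/4 = -5/4 - a/4)
G(O) = -O/2 (G(O) = (-5/4 - 1/4*(-3))*O = (-5/4 + 3/4)*O = -O/2)
10*(D(G(0)) + (-1 - 1*(-1))) = 10*(-2 + (-1 - 1*(-1))) = 10*(-2 + (-1 + 1)) = 10*(-2 + 0) = 10*(-2) = -20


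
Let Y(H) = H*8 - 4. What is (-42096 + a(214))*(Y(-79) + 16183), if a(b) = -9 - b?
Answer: -657933493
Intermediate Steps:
Y(H) = -4 + 8*H (Y(H) = 8*H - 4 = -4 + 8*H)
(-42096 + a(214))*(Y(-79) + 16183) = (-42096 + (-9 - 1*214))*((-4 + 8*(-79)) + 16183) = (-42096 + (-9 - 214))*((-4 - 632) + 16183) = (-42096 - 223)*(-636 + 16183) = -42319*15547 = -657933493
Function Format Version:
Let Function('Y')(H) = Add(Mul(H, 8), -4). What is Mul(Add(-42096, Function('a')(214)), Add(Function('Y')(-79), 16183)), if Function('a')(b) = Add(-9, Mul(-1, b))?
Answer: -657933493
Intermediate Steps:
Function('Y')(H) = Add(-4, Mul(8, H)) (Function('Y')(H) = Add(Mul(8, H), -4) = Add(-4, Mul(8, H)))
Mul(Add(-42096, Function('a')(214)), Add(Function('Y')(-79), 16183)) = Mul(Add(-42096, Add(-9, Mul(-1, 214))), Add(Add(-4, Mul(8, -79)), 16183)) = Mul(Add(-42096, Add(-9, -214)), Add(Add(-4, -632), 16183)) = Mul(Add(-42096, -223), Add(-636, 16183)) = Mul(-42319, 15547) = -657933493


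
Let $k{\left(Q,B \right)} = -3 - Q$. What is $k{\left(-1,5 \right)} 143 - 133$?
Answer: $-419$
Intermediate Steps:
$k{\left(-1,5 \right)} 143 - 133 = \left(-3 - -1\right) 143 - 133 = \left(-3 + 1\right) 143 - 133 = \left(-2\right) 143 - 133 = -286 - 133 = -419$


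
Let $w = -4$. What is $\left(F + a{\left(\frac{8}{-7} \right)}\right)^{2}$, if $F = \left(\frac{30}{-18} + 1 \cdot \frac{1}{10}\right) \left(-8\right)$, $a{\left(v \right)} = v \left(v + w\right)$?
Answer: $\frac{183115024}{540225} \approx 338.96$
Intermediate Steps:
$a{\left(v \right)} = v \left(-4 + v\right)$ ($a{\left(v \right)} = v \left(v - 4\right) = v \left(-4 + v\right)$)
$F = \frac{188}{15}$ ($F = \left(30 \left(- \frac{1}{18}\right) + 1 \cdot \frac{1}{10}\right) \left(-8\right) = \left(- \frac{5}{3} + \frac{1}{10}\right) \left(-8\right) = \left(- \frac{47}{30}\right) \left(-8\right) = \frac{188}{15} \approx 12.533$)
$\left(F + a{\left(\frac{8}{-7} \right)}\right)^{2} = \left(\frac{188}{15} + \frac{8}{-7} \left(-4 + \frac{8}{-7}\right)\right)^{2} = \left(\frac{188}{15} + 8 \left(- \frac{1}{7}\right) \left(-4 + 8 \left(- \frac{1}{7}\right)\right)\right)^{2} = \left(\frac{188}{15} - \frac{8 \left(-4 - \frac{8}{7}\right)}{7}\right)^{2} = \left(\frac{188}{15} - - \frac{288}{49}\right)^{2} = \left(\frac{188}{15} + \frac{288}{49}\right)^{2} = \left(\frac{13532}{735}\right)^{2} = \frac{183115024}{540225}$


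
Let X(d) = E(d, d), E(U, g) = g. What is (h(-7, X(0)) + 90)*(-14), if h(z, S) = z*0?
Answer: -1260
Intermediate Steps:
X(d) = d
h(z, S) = 0
(h(-7, X(0)) + 90)*(-14) = (0 + 90)*(-14) = 90*(-14) = -1260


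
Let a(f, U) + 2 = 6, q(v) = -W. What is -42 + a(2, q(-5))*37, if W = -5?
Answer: 106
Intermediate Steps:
q(v) = 5 (q(v) = -1*(-5) = 5)
a(f, U) = 4 (a(f, U) = -2 + 6 = 4)
-42 + a(2, q(-5))*37 = -42 + 4*37 = -42 + 148 = 106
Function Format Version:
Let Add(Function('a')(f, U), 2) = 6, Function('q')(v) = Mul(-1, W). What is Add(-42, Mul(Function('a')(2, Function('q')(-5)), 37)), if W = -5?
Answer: 106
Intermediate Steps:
Function('q')(v) = 5 (Function('q')(v) = Mul(-1, -5) = 5)
Function('a')(f, U) = 4 (Function('a')(f, U) = Add(-2, 6) = 4)
Add(-42, Mul(Function('a')(2, Function('q')(-5)), 37)) = Add(-42, Mul(4, 37)) = Add(-42, 148) = 106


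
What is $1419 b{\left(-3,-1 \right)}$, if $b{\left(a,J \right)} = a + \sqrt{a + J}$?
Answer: $-4257 + 2838 i \approx -4257.0 + 2838.0 i$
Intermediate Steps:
$b{\left(a,J \right)} = a + \sqrt{J + a}$
$1419 b{\left(-3,-1 \right)} = 1419 \left(-3 + \sqrt{-1 - 3}\right) = 1419 \left(-3 + \sqrt{-4}\right) = 1419 \left(-3 + 2 i\right) = -4257 + 2838 i$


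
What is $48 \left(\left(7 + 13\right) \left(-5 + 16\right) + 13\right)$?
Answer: $11184$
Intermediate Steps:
$48 \left(\left(7 + 13\right) \left(-5 + 16\right) + 13\right) = 48 \left(20 \cdot 11 + 13\right) = 48 \left(220 + 13\right) = 48 \cdot 233 = 11184$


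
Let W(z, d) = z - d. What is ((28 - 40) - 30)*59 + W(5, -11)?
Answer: -2462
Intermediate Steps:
((28 - 40) - 30)*59 + W(5, -11) = ((28 - 40) - 30)*59 + (5 - 1*(-11)) = (-12 - 30)*59 + (5 + 11) = -42*59 + 16 = -2478 + 16 = -2462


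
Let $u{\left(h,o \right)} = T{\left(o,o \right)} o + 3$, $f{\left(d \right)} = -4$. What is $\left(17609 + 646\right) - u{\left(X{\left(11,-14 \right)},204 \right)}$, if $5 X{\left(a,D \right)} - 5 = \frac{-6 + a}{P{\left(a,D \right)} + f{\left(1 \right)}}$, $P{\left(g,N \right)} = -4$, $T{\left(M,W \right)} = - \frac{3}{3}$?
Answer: $18456$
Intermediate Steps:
$T{\left(M,W \right)} = -1$ ($T{\left(M,W \right)} = \left(-3\right) \frac{1}{3} = -1$)
$X{\left(a,D \right)} = \frac{23}{20} - \frac{a}{40}$ ($X{\left(a,D \right)} = 1 + \frac{\left(-6 + a\right) \frac{1}{-4 - 4}}{5} = 1 + \frac{\left(-6 + a\right) \frac{1}{-8}}{5} = 1 + \frac{\left(-6 + a\right) \left(- \frac{1}{8}\right)}{5} = 1 + \frac{\frac{3}{4} - \frac{a}{8}}{5} = 1 - \left(- \frac{3}{20} + \frac{a}{40}\right) = \frac{23}{20} - \frac{a}{40}$)
$u{\left(h,o \right)} = 3 - o$ ($u{\left(h,o \right)} = - o + 3 = 3 - o$)
$\left(17609 + 646\right) - u{\left(X{\left(11,-14 \right)},204 \right)} = \left(17609 + 646\right) - \left(3 - 204\right) = 18255 - \left(3 - 204\right) = 18255 - -201 = 18255 + 201 = 18456$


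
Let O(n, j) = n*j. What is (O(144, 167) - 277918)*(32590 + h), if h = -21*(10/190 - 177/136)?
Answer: -10698123307745/1292 ≈ -8.2803e+9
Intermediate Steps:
O(n, j) = j*n
h = 67767/2584 (h = -21*(10*(1/190) - 177*1/136) = -21*(1/19 - 177/136) = -21*(-3227/2584) = 67767/2584 ≈ 26.226)
(O(144, 167) - 277918)*(32590 + h) = (167*144 - 277918)*(32590 + 67767/2584) = (24048 - 277918)*(84280327/2584) = -253870*84280327/2584 = -10698123307745/1292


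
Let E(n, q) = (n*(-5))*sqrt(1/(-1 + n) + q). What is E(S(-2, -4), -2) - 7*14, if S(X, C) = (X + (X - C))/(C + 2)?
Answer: -98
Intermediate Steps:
S(X, C) = (-C + 2*X)/(2 + C)
E(n, q) = -5*n*sqrt(q + 1/(-1 + n)) (E(n, q) = (-5*n)*sqrt(q + 1/(-1 + n)) = -5*n*sqrt(q + 1/(-1 + n)))
E(S(-2, -4), -2) - 7*14 = -5*(-1*(-4) + 2*(-2))/(2 - 4)*sqrt((1 - 2*(-1 + (-1*(-4) + 2*(-2))/(2 - 4)))/(-1 + (-1*(-4) + 2*(-2))/(2 - 4))) - 7*14 = -5*(4 - 4)/(-2)*sqrt((1 - 2*(-1 + (4 - 4)/(-2)))/(-1 + (4 - 4)/(-2))) - 98 = -5*(-1/2*0)*sqrt((1 - 2*(-1 - 1/2*0))/(-1 - 1/2*0)) - 98 = -5*0*sqrt((1 - 2*(-1 + 0))/(-1 + 0)) - 98 = -5*0*sqrt((1 - 2*(-1))/(-1)) - 98 = -5*0*sqrt(-(1 + 2)) - 98 = -5*0*sqrt(-1*3) - 98 = -5*0*sqrt(-3) - 98 = -5*0*I*sqrt(3) - 98 = 0 - 98 = -98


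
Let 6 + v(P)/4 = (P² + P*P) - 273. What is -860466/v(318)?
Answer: -143411/134646 ≈ -1.0651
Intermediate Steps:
v(P) = -1116 + 8*P² (v(P) = -24 + 4*((P² + P*P) - 273) = -24 + 4*((P² + P²) - 273) = -24 + 4*(2*P² - 273) = -24 + 4*(-273 + 2*P²) = -24 + (-1092 + 8*P²) = -1116 + 8*P²)
-860466/v(318) = -860466/(-1116 + 8*318²) = -860466/(-1116 + 8*101124) = -860466/(-1116 + 808992) = -860466/807876 = -860466*1/807876 = -143411/134646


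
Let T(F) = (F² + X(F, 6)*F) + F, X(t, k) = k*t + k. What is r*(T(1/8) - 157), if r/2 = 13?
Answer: -129805/32 ≈ -4056.4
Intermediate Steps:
X(t, k) = k + k*t
r = 26 (r = 2*13 = 26)
T(F) = F + F² + F*(6 + 6*F) (T(F) = (F² + (6*(1 + F))*F) + F = (F² + (6 + 6*F)*F) + F = (F² + F*(6 + 6*F)) + F = F + F² + F*(6 + 6*F))
r*(T(1/8) - 157) = 26*(7*(1 + 1/8)/8 - 157) = 26*(7*(⅛)*(1 + ⅛) - 157) = 26*(7*(⅛)*(9/8) - 157) = 26*(63/64 - 157) = 26*(-9985/64) = -129805/32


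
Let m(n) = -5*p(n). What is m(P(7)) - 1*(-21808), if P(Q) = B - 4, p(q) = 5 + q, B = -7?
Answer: 21838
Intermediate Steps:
P(Q) = -11 (P(Q) = -7 - 4 = -11)
m(n) = -25 - 5*n (m(n) = -5*(5 + n) = -25 - 5*n)
m(P(7)) - 1*(-21808) = (-25 - 5*(-11)) - 1*(-21808) = (-25 + 55) + 21808 = 30 + 21808 = 21838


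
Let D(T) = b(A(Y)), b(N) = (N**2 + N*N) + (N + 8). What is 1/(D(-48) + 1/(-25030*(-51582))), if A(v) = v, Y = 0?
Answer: 1291097460/10328779681 ≈ 0.12500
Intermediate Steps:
b(N) = 8 + N + 2*N**2 (b(N) = (N**2 + N**2) + (8 + N) = 2*N**2 + (8 + N) = 8 + N + 2*N**2)
D(T) = 8 (D(T) = 8 + 0 + 2*0**2 = 8 + 0 + 2*0 = 8 + 0 + 0 = 8)
1/(D(-48) + 1/(-25030*(-51582))) = 1/(8 + 1/(-25030*(-51582))) = 1/(8 - 1/25030*(-1/51582)) = 1/(8 + 1/1291097460) = 1/(10328779681/1291097460) = 1291097460/10328779681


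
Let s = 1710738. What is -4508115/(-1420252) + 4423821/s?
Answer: 2332524043627/404946510996 ≈ 5.7601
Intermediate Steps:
-4508115/(-1420252) + 4423821/s = -4508115/(-1420252) + 4423821/1710738 = -4508115*(-1/1420252) + 4423821*(1/1710738) = 4508115/1420252 + 1474607/570246 = 2332524043627/404946510996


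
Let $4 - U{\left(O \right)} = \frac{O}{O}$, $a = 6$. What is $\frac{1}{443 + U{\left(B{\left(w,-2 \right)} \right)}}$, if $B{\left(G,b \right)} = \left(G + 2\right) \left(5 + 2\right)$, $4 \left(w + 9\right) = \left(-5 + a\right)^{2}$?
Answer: $\frac{1}{446} \approx 0.0022422$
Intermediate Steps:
$w = - \frac{35}{4}$ ($w = -9 + \frac{\left(-5 + 6\right)^{2}}{4} = -9 + \frac{1^{2}}{4} = -9 + \frac{1}{4} \cdot 1 = -9 + \frac{1}{4} = - \frac{35}{4} \approx -8.75$)
$B{\left(G,b \right)} = 14 + 7 G$ ($B{\left(G,b \right)} = \left(2 + G\right) 7 = 14 + 7 G$)
$U{\left(O \right)} = 3$ ($U{\left(O \right)} = 4 - \frac{O}{O} = 4 - 1 = 3$)
$\frac{1}{443 + U{\left(B{\left(w,-2 \right)} \right)}} = \frac{1}{443 + 3} = \frac{1}{446}$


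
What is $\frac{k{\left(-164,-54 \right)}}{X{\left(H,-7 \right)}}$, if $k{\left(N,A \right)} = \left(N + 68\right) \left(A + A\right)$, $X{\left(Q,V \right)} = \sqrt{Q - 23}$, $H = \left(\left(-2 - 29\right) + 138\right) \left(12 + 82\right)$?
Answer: $\frac{3456 \sqrt{1115}}{1115} \approx 103.5$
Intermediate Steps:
$H = 10058$ ($H = \left(-31 + 138\right) 94 = 107 \cdot 94 = 10058$)
$X{\left(Q,V \right)} = \sqrt{-23 + Q}$
$k{\left(N,A \right)} = 2 A \left(68 + N\right)$ ($k{\left(N,A \right)} = \left(68 + N\right) 2 A = 2 A \left(68 + N\right)$)
$\frac{k{\left(-164,-54 \right)}}{X{\left(H,-7 \right)}} = \frac{2 \left(-54\right) \left(68 - 164\right)}{\sqrt{-23 + 10058}} = \frac{2 \left(-54\right) \left(-96\right)}{\sqrt{10035}} = \frac{10368}{3 \sqrt{1115}} = 10368 \frac{\sqrt{1115}}{3345} = \frac{3456 \sqrt{1115}}{1115}$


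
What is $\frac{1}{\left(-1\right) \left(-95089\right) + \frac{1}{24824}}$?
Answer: $\frac{24824}{2360489337} \approx 1.0516 \cdot 10^{-5}$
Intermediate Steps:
$\frac{1}{\left(-1\right) \left(-95089\right) + \frac{1}{24824}} = \frac{1}{95089 + \frac{1}{24824}} = \frac{1}{\frac{2360489337}{24824}} = \frac{24824}{2360489337}$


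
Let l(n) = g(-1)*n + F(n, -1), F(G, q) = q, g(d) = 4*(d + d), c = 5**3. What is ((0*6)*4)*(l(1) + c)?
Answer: 0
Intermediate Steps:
c = 125
g(d) = 8*d (g(d) = 4*(2*d) = 8*d)
l(n) = -1 - 8*n (l(n) = (8*(-1))*n - 1 = -8*n - 1 = -1 - 8*n)
((0*6)*4)*(l(1) + c) = ((0*6)*4)*((-1 - 8*1) + 125) = (0*4)*((-1 - 8) + 125) = 0*(-9 + 125) = 0*116 = 0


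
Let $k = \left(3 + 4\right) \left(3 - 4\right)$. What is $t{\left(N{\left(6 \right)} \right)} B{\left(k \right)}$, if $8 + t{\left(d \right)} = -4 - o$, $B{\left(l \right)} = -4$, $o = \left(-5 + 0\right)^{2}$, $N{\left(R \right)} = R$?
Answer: $148$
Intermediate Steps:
$o = 25$ ($o = \left(-5\right)^{2} = 25$)
$k = -7$ ($k = 7 \left(-1\right) = -7$)
$t{\left(d \right)} = -37$ ($t{\left(d \right)} = -8 - 29 = -37$)
$t{\left(N{\left(6 \right)} \right)} B{\left(k \right)} = \left(-37\right) \left(-4\right) = 148$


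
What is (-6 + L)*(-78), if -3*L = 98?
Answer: 3016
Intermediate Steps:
L = -98/3 (L = -⅓*98 = -98/3 ≈ -32.667)
(-6 + L)*(-78) = (-6 - 98/3)*(-78) = -116/3*(-78) = 3016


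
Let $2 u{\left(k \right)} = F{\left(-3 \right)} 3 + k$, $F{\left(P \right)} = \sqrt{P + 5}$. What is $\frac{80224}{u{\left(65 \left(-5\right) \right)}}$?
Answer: $- \frac{52145600}{105607} - \frac{481344 \sqrt{2}}{105607} \approx -500.22$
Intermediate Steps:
$F{\left(P \right)} = \sqrt{5 + P}$
$u{\left(k \right)} = \frac{k}{2} + \frac{3 \sqrt{2}}{2}$ ($u{\left(k \right)} = \frac{\sqrt{5 - 3} \cdot 3 + k}{2} = \frac{\sqrt{2} \cdot 3 + k}{2} = \frac{3 \sqrt{2} + k}{2} = \frac{k + 3 \sqrt{2}}{2} = \frac{k}{2} + \frac{3 \sqrt{2}}{2}$)
$\frac{80224}{u{\left(65 \left(-5\right) \right)}} = \frac{80224}{\frac{65 \left(-5\right)}{2} + \frac{3 \sqrt{2}}{2}} = \frac{80224}{\frac{1}{2} \left(-325\right) + \frac{3 \sqrt{2}}{2}} = \frac{80224}{- \frac{325}{2} + \frac{3 \sqrt{2}}{2}}$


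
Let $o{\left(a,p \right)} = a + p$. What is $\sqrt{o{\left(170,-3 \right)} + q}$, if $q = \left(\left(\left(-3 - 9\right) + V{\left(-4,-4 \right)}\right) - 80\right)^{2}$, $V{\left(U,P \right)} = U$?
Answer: $\sqrt{9383} \approx 96.866$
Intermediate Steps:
$q = 9216$ ($q = \left(\left(\left(-3 - 9\right) - 4\right) - 80\right)^{2} = \left(\left(-12 - 4\right) - 80\right)^{2} = \left(-16 - 80\right)^{2} = \left(-96\right)^{2} = 9216$)
$\sqrt{o{\left(170,-3 \right)} + q} = \sqrt{\left(170 - 3\right) + 9216} = \sqrt{167 + 9216} = \sqrt{9383}$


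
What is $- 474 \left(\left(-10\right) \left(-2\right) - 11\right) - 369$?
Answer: $-4635$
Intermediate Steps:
$- 474 \left(\left(-10\right) \left(-2\right) - 11\right) - 369 = - 474 \left(20 - 11\right) - 369 = \left(-474\right) 9 - 369 = -4266 - 369 = -4635$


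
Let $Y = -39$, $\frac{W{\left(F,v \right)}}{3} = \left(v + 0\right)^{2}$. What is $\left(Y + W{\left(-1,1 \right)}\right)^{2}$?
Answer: $1296$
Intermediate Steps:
$W{\left(F,v \right)} = 3 v^{2}$ ($W{\left(F,v \right)} = 3 \left(v + 0\right)^{2} = 3 v^{2}$)
$\left(Y + W{\left(-1,1 \right)}\right)^{2} = \left(-39 + 3 \cdot 1^{2}\right)^{2} = \left(-39 + 3 \cdot 1\right)^{2} = \left(-39 + 3\right)^{2} = \left(-36\right)^{2} = 1296$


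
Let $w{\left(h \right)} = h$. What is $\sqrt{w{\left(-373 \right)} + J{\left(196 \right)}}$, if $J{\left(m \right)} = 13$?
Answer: $6 i \sqrt{10} \approx 18.974 i$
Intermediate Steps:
$\sqrt{w{\left(-373 \right)} + J{\left(196 \right)}} = \sqrt{-373 + 13} = \sqrt{-360} = 6 i \sqrt{10}$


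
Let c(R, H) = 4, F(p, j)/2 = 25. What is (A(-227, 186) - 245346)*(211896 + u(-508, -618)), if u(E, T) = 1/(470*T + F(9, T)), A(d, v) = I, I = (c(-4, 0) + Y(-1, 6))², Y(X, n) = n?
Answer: -7545816892712657/145205 ≈ -5.1967e+10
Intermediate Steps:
F(p, j) = 50 (F(p, j) = 2*25 = 50)
I = 100 (I = (4 + 6)² = 10² = 100)
A(d, v) = 100
u(E, T) = 1/(50 + 470*T) (u(E, T) = 1/(470*T + 50) = 1/(50 + 470*T))
(A(-227, 186) - 245346)*(211896 + u(-508, -618)) = (100 - 245346)*(211896 + 1/(10*(5 + 47*(-618)))) = -245246*(211896 + 1/(10*(5 - 29046))) = -245246*(211896 + (⅒)/(-29041)) = -245246*(211896 + (⅒)*(-1/29041)) = -245246*(211896 - 1/290410) = -245246*61536717359/290410 = -7545816892712657/145205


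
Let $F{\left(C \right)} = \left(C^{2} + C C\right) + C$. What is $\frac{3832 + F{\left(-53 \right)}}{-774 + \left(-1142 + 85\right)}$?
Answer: $- \frac{9397}{1831} \approx -5.1322$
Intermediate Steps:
$F{\left(C \right)} = C + 2 C^{2}$ ($F{\left(C \right)} = \left(C^{2} + C^{2}\right) + C = 2 C^{2} + C = C + 2 C^{2}$)
$\frac{3832 + F{\left(-53 \right)}}{-774 + \left(-1142 + 85\right)} = \frac{3832 - 53 \left(1 + 2 \left(-53\right)\right)}{-774 + \left(-1142 + 85\right)} = \frac{3832 - 53 \left(1 - 106\right)}{-774 - 1057} = \frac{3832 - -5565}{-1831} = \left(3832 + 5565\right) \left(- \frac{1}{1831}\right) = 9397 \left(- \frac{1}{1831}\right) = - \frac{9397}{1831}$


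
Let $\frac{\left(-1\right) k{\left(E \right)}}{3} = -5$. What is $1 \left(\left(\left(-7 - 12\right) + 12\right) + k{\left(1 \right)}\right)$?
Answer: $8$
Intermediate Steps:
$k{\left(E \right)} = 15$ ($k{\left(E \right)} = \left(-3\right) \left(-5\right) = 15$)
$1 \left(\left(\left(-7 - 12\right) + 12\right) + k{\left(1 \right)}\right) = 1 \left(\left(\left(-7 - 12\right) + 12\right) + 15\right) = 1 \left(\left(-19 + 12\right) + 15\right) = 1 \left(-7 + 15\right) = 1 \cdot 8 = 8$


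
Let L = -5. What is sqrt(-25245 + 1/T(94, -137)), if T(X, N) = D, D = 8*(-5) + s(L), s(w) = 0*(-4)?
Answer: I*sqrt(10098010)/20 ≈ 158.89*I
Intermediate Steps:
s(w) = 0
D = -40 (D = 8*(-5) + 0 = -40 + 0 = -40)
T(X, N) = -40
sqrt(-25245 + 1/T(94, -137)) = sqrt(-25245 + 1/(-40)) = sqrt(-25245 - 1/40) = sqrt(-1009801/40) = I*sqrt(10098010)/20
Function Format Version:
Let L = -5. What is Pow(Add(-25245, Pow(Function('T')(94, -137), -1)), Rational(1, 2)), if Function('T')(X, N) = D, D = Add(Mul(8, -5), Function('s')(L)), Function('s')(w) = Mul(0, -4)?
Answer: Mul(Rational(1, 20), I, Pow(10098010, Rational(1, 2))) ≈ Mul(158.89, I)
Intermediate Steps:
Function('s')(w) = 0
D = -40 (D = Add(Mul(8, -5), 0) = Add(-40, 0) = -40)
Function('T')(X, N) = -40
Pow(Add(-25245, Pow(Function('T')(94, -137), -1)), Rational(1, 2)) = Pow(Add(-25245, Pow(-40, -1)), Rational(1, 2)) = Pow(Add(-25245, Rational(-1, 40)), Rational(1, 2)) = Pow(Rational(-1009801, 40), Rational(1, 2)) = Mul(Rational(1, 20), I, Pow(10098010, Rational(1, 2)))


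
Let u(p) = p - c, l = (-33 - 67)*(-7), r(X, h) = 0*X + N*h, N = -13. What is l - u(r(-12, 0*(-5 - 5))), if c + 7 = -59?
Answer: 634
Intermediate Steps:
c = -66 (c = -7 - 59 = -66)
r(X, h) = -13*h (r(X, h) = 0*X - 13*h = 0 - 13*h = -13*h)
l = 700 (l = -100*(-7) = 700)
u(p) = 66 + p (u(p) = p - 1*(-66) = p + 66 = 66 + p)
l - u(r(-12, 0*(-5 - 5))) = 700 - (66 - 0*(-5 - 5)) = 700 - (66 - 0*(-10)) = 700 - (66 - 13*0) = 700 - (66 + 0) = 700 - 1*66 = 700 - 66 = 634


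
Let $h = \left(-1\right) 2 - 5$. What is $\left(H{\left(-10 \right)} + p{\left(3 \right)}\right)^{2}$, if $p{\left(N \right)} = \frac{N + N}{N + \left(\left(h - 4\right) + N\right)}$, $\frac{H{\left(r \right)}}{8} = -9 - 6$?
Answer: $\frac{367236}{25} \approx 14689.0$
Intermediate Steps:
$h = -7$ ($h = -2 - 5 = -7$)
$H{\left(r \right)} = -120$ ($H{\left(r \right)} = 8 \left(-9 - 6\right) = 8 \left(-15\right) = -120$)
$p{\left(N \right)} = \frac{2 N}{-11 + 2 N}$ ($p{\left(N \right)} = \frac{N + N}{N + \left(\left(-7 - 4\right) + N\right)} = \frac{2 N}{N + \left(-11 + N\right)} = \frac{2 N}{-11 + 2 N}$)
$\left(H{\left(-10 \right)} + p{\left(3 \right)}\right)^{2} = \left(-120 + 2 \cdot 3 \frac{1}{-11 + 2 \cdot 3}\right)^{2} = \left(-120 + 2 \cdot 3 \frac{1}{-11 + 6}\right)^{2} = \left(-120 + 2 \cdot 3 \frac{1}{-5}\right)^{2} = \left(-120 + 2 \cdot 3 \left(- \frac{1}{5}\right)\right)^{2} = \left(-120 - \frac{6}{5}\right)^{2} = \left(- \frac{606}{5}\right)^{2} = \frac{367236}{25}$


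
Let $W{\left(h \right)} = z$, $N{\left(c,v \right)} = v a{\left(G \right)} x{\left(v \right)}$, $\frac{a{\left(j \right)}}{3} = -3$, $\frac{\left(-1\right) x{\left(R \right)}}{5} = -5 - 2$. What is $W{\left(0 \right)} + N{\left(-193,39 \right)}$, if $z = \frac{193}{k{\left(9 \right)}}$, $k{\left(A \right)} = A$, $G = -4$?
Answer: $- \frac{110372}{9} \approx -12264.0$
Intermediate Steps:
$x{\left(R \right)} = 35$ ($x{\left(R \right)} = - 5 \left(-5 - 2\right) = \left(-5\right) \left(-7\right) = 35$)
$a{\left(j \right)} = -9$ ($a{\left(j \right)} = 3 \left(-3\right) = -9$)
$z = \frac{193}{9} \approx 21.444$
$N{\left(c,v \right)} = - 315 v$ ($N{\left(c,v \right)} = v \left(-9\right) 35 = - 9 v 35 = - 315 v$)
$W{\left(h \right)} = \frac{193}{9}$
$W{\left(0 \right)} + N{\left(-193,39 \right)} = \frac{193}{9} - 12285 = - \frac{110372}{9}$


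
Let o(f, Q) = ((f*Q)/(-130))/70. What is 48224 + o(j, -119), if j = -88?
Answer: 15672426/325 ≈ 48223.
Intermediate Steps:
o(f, Q) = -Q*f/9100 (o(f, Q) = ((Q*f)*(-1/130))*(1/70) = -Q*f/130*(1/70) = -Q*f/9100)
48224 + o(j, -119) = 48224 - 1/9100*(-119)*(-88) = 48224 - 374/325 = 15672426/325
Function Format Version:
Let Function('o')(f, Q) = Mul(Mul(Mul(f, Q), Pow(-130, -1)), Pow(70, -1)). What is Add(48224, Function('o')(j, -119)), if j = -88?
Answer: Rational(15672426, 325) ≈ 48223.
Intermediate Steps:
Function('o')(f, Q) = Mul(Rational(-1, 9100), Q, f) (Function('o')(f, Q) = Mul(Mul(Mul(Q, f), Rational(-1, 130)), Rational(1, 70)) = Mul(Mul(Rational(-1, 130), Q, f), Rational(1, 70)) = Mul(Rational(-1, 9100), Q, f))
Add(48224, Function('o')(j, -119)) = Add(48224, Mul(Rational(-1, 9100), -119, -88)) = Add(48224, Rational(-374, 325)) = Rational(15672426, 325)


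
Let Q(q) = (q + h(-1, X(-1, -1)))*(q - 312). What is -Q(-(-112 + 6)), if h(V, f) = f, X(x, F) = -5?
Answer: 20806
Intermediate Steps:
Q(q) = (-312 + q)*(-5 + q) (Q(q) = (q - 5)*(q - 312) = (-5 + q)*(-312 + q) = (-312 + q)*(-5 + q))
-Q(-(-112 + 6)) = -(1560 + (-(-112 + 6))² - (-317)*(-112 + 6)) = -(1560 + (-1*(-106))² - (-317)*(-106)) = -(1560 + 106² - 317*106) = -(1560 + 11236 - 33602) = -1*(-20806) = 20806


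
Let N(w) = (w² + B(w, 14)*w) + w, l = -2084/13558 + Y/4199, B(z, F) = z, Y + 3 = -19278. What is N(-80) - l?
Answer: 362210148377/28465021 ≈ 12725.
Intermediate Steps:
Y = -19281 (Y = -3 - 19278 = -19281)
l = -135081257/28465021 (l = -2084/13558 - 19281/4199 = -2084*1/13558 - 19281*1/4199 = -1042/6779 - 19281/4199 = -135081257/28465021 ≈ -4.7455)
N(w) = w + 2*w² (N(w) = (w² + w*w) + w = (w² + w²) + w = 2*w² + w = w + 2*w²)
N(-80) - l = -80*(1 + 2*(-80)) - 1*(-135081257/28465021) = -80*(1 - 160) + 135081257/28465021 = -80*(-159) + 135081257/28465021 = 12720 + 135081257/28465021 = 362210148377/28465021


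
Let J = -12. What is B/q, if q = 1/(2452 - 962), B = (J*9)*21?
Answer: -3379320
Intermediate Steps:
B = -2268 (B = -12*9*21 = -108*21 = -2268)
q = 1/1490 ≈ 0.00067114
B/q = -2268/1/1490 = -2268*1490 = -3379320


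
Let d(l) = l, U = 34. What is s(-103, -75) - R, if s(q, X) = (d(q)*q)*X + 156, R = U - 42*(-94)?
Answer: -799501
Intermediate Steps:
R = 3982 (R = 34 - 42*(-94) = 34 + 3948 = 3982)
s(q, X) = 156 + X*q**2 (s(q, X) = (q*q)*X + 156 = q**2*X + 156 = X*q**2 + 156 = 156 + X*q**2)
s(-103, -75) - R = (156 - 75*(-103)**2) - 1*3982 = (156 - 75*10609) - 3982 = (156 - 795675) - 3982 = -795519 - 3982 = -799501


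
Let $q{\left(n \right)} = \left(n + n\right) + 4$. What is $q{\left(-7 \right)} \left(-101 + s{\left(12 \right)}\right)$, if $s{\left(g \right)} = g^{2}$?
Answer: $-430$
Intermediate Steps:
$q{\left(n \right)} = 4 + 2 n$ ($q{\left(n \right)} = 2 n + 4 = 4 + 2 n$)
$q{\left(-7 \right)} \left(-101 + s{\left(12 \right)}\right) = \left(4 + 2 \left(-7\right)\right) \left(-101 + 12^{2}\right) = \left(4 - 14\right) \left(-101 + 144\right) = \left(-10\right) 43 = -430$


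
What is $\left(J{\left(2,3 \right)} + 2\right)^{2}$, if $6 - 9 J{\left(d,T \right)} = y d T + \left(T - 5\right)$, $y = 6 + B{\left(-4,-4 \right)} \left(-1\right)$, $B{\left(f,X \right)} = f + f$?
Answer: $\frac{3364}{81} \approx 41.531$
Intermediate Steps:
$B{\left(f,X \right)} = 2 f$
$y = 14$ ($y = 6 + 2 \left(-4\right) \left(-1\right) = 6 - -8 = 6 + 8 = 14$)
$J{\left(d,T \right)} = \frac{11}{9} - \frac{T}{9} - \frac{14 T d}{9}$ ($J{\left(d,T \right)} = \frac{2}{3} - \frac{14 d T + \left(T - 5\right)}{9} = \frac{2}{3} - \frac{14 T d + \left(-5 + T\right)}{9} = \frac{2}{3} - \frac{-5 + T + 14 T d}{9} = \frac{2}{3} - \left(- \frac{5}{9} + \frac{T}{9} + \frac{14 T d}{9}\right) = \frac{11}{9} - \frac{T}{9} - \frac{14 T d}{9}$)
$\left(J{\left(2,3 \right)} + 2\right)^{2} = \left(\left(\frac{11}{9} - \frac{1}{3} - \frac{14}{3} \cdot 2\right) + 2\right)^{2} = \left(\left(\frac{11}{9} - \frac{1}{3} - \frac{28}{3}\right) + 2\right)^{2} = \left(- \frac{76}{9} + 2\right)^{2} = \left(- \frac{58}{9}\right)^{2} = \frac{3364}{81}$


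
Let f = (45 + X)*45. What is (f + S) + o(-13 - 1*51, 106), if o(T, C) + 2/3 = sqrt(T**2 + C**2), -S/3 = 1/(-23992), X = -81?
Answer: -116649095/71976 + 2*sqrt(3833) ≈ -1496.8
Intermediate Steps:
f = -1620 (f = (45 - 81)*45 = -36*45 = -1620)
S = 3/23992 (S = -3/(-23992) = -3*(-1/23992) = 3/23992 ≈ 0.00012504)
o(T, C) = -2/3 + sqrt(C**2 + T**2) (o(T, C) = -2/3 + sqrt(T**2 + C**2) = -2/3 + sqrt(C**2 + T**2))
(f + S) + o(-13 - 1*51, 106) = (-1620 + 3/23992) + (-2/3 + sqrt(106**2 + (-13 - 1*51)**2)) = -38867037/23992 + (-2/3 + sqrt(11236 + (-13 - 51)**2)) = -38867037/23992 + (-2/3 + sqrt(11236 + (-64)**2)) = -38867037/23992 + (-2/3 + sqrt(11236 + 4096)) = -38867037/23992 + (-2/3 + sqrt(15332)) = -38867037/23992 + (-2/3 + 2*sqrt(3833)) = -116649095/71976 + 2*sqrt(3833)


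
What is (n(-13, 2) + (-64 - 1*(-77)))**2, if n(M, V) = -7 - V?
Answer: 16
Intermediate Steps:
(n(-13, 2) + (-64 - 1*(-77)))**2 = ((-7 - 1*2) + (-64 - 1*(-77)))**2 = ((-7 - 2) + (-64 + 77))**2 = (-9 + 13)**2 = 4**2 = 16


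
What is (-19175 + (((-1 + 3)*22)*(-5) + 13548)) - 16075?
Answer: -21922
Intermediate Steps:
(-19175 + (((-1 + 3)*22)*(-5) + 13548)) - 16075 = (-19175 + ((2*22)*(-5) + 13548)) - 16075 = (-19175 + (44*(-5) + 13548)) - 16075 = (-19175 + (-220 + 13548)) - 16075 = (-19175 + 13328) - 16075 = -5847 - 16075 = -21922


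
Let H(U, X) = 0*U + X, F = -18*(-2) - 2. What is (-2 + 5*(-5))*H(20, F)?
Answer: -918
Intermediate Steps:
F = 34 (F = -3*(-12) - 2 = 36 - 2 = 34)
H(U, X) = X (H(U, X) = 0 + X = X)
(-2 + 5*(-5))*H(20, F) = (-2 + 5*(-5))*34 = (-2 - 25)*34 = -27*34 = -918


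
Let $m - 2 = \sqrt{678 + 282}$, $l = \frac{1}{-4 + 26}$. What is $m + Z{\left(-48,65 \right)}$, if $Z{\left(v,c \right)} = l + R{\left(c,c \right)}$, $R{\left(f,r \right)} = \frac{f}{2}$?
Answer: $\frac{380}{11} + 8 \sqrt{15} \approx 65.529$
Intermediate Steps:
$R{\left(f,r \right)} = \frac{f}{2}$ ($R{\left(f,r \right)} = f \frac{1}{2} = \frac{f}{2}$)
$l = \frac{1}{22} \approx 0.045455$
$Z{\left(v,c \right)} = \frac{1}{22} + \frac{c}{2}$
$m = 2 + 8 \sqrt{15}$ ($m = 2 + \sqrt{678 + 282} = 2 + \sqrt{960} = 2 + 8 \sqrt{15} \approx 32.984$)
$m + Z{\left(-48,65 \right)} = \left(2 + 8 \sqrt{15}\right) + \left(\frac{1}{22} + \frac{1}{2} \cdot 65\right) = \left(2 + 8 \sqrt{15}\right) + \left(\frac{1}{22} + \frac{65}{2}\right) = \left(2 + 8 \sqrt{15}\right) + \frac{358}{11} = \frac{380}{11} + 8 \sqrt{15}$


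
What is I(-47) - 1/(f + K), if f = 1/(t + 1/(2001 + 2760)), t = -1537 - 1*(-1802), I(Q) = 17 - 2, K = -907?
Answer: 17166156181/1144326301 ≈ 15.001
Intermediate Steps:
I(Q) = 15
t = 265 (t = -1537 + 1802 = 265)
f = 4761/1261666 (f = 1/(265 + 1/(2001 + 2760)) = 1/(265 + 1/4761) = 1/(1261666/4761) = 4761/1261666 ≈ 0.0037736)
I(-47) - 1/(f + K) = 15 - 1/(4761/1261666 - 907) = 15 - 1/(-1144326301/1261666) = 15 - 1*(-1261666/1144326301) = 15 + 1261666/1144326301 = 17166156181/1144326301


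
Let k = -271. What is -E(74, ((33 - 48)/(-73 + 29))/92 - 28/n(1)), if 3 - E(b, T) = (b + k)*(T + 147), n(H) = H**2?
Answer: -94912363/4048 ≈ -23447.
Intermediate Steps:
E(b, T) = 3 - (-271 + b)*(147 + T) (E(b, T) = 3 - (b - 271)*(T + 147) = 3 - (-271 + b)*(147 + T))
-E(74, ((33 - 48)/(-73 + 29))/92 - 28/n(1)) = -(39840 - 147*74 + 271*(((33 - 48)/(-73 + 29))/92 - 28/(1**2)) - 1*(((33 - 48)/(-73 + 29))/92 - 28/(1**2))*74) = -(39840 - 10878 + 271*(-15/(-44)*(1/92) - 28/1) - 1*(-15/(-44)*(1/92) - 28/1)*74) = -(39840 - 10878 + 271*(-15*(-1/44)*(1/92) - 28*1) - 1*(-15*(-1/44)*(1/92) - 28*1)*74) = -(39840 - 10878 + 271*((15/44)*(1/92) - 28) - 1*((15/44)*(1/92) - 28)*74) = -(39840 - 10878 + 271*(15/4048 - 28) - 1*(15/4048 - 28)*74) = -(39840 - 10878 + 271*(-113329/4048) - 1*(-113329/4048)*74) = -(39840 - 10878 - 30712159/4048 + 4193173/2024) = -1*94912363/4048 = -94912363/4048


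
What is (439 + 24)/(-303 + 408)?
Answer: 463/105 ≈ 4.4095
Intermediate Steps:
(439 + 24)/(-303 + 408) = 463/105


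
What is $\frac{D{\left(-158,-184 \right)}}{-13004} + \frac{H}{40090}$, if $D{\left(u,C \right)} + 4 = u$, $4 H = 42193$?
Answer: $\frac{143664023}{521330360} \approx 0.27557$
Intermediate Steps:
$H = \frac{42193}{4}$ ($H = \frac{1}{4} \cdot 42193 = \frac{42193}{4} \approx 10548.0$)
$D{\left(u,C \right)} = -4 + u$
$\frac{D{\left(-158,-184 \right)}}{-13004} + \frac{H}{40090} = \frac{-4 - 158}{-13004} + \frac{42193}{4 \cdot 40090} = \left(-162\right) \left(- \frac{1}{13004}\right) + \frac{42193}{4} \cdot \frac{1}{40090} = \frac{81}{6502} + \frac{42193}{160360} = \frac{143664023}{521330360}$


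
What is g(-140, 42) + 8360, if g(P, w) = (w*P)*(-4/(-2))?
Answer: -3400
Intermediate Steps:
g(P, w) = 2*P*w (g(P, w) = (P*w)*(-4*(-½)) = (P*w)*2 = 2*P*w)
g(-140, 42) + 8360 = 2*(-140)*42 + 8360 = -11760 + 8360 = -3400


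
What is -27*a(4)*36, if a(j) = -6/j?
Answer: 1458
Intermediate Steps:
-27*a(4)*36 = -(-162)/4*36 = -27*(-3/2)*36 = (81/2)*36 = 1458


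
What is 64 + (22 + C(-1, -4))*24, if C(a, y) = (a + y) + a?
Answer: 448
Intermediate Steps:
C(a, y) = y + 2*a
64 + (22 + C(-1, -4))*24 = 64 + (22 + (-4 + 2*(-1)))*24 = 64 + (22 + (-4 - 2))*24 = 64 + (22 - 6)*24 = 64 + 16*24 = 64 + 384 = 448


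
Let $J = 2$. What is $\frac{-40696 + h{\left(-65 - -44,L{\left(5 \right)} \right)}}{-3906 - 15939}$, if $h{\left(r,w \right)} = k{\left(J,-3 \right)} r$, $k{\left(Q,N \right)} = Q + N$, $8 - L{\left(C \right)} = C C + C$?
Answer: $\frac{8135}{3969} \approx 2.0496$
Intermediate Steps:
$L{\left(C \right)} = 8 - C - C^{2}$ ($L{\left(C \right)} = 8 - \left(C C + C\right) = 8 - \left(C^{2} + C\right) = 8 - \left(C + C^{2}\right) = 8 - C - C^{2}$)
$k{\left(Q,N \right)} = N + Q$
$h{\left(r,w \right)} = - r$ ($h{\left(r,w \right)} = \left(-3 + 2\right) r = - r$)
$\frac{-40696 + h{\left(-65 - -44,L{\left(5 \right)} \right)}}{-3906 - 15939} = \frac{-40696 - \left(-65 - -44\right)}{-3906 - 15939} = \frac{-40696 - \left(-65 + 44\right)}{-19845} = \left(-40696 - -21\right) \left(- \frac{1}{19845}\right) = \left(-40696 + 21\right) \left(- \frac{1}{19845}\right) = \left(-40675\right) \left(- \frac{1}{19845}\right) = \frac{8135}{3969}$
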